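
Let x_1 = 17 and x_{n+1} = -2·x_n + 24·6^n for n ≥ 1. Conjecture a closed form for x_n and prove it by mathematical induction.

Computing the first terms: x_1 = 17, x_2 = 110, x_3 = 644. This suggests x_n = -(-2)^(n - 1) + 3·6^n.
Base case (n = 1): the formula gives 17 = 17 = x_1.
Inductive step: assume the claim holds for n = p, so x_p = -(-2)^(p - 1) + 3·6^p.
Then x_{p+1} = -2·x_p + 24·6^p = -2·(-(-2)^(p - 1) + 3·6^p) + 24·6^p = -(-2)^p + 3·6^(p + 1) = -(-2)^((p+1) - 1) + 3·6^(p+1),
which is the claimed formula at n = p+1.
By induction, the statement is established for all n ≥ 1.

x_n = -(-2)^(n - 1) + 3·6^n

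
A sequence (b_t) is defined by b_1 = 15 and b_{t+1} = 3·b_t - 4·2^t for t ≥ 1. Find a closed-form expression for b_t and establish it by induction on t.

Computing the first terms: b_1 = 15, b_2 = 37, b_3 = 95. This suggests b_t = 2^(t + 2) + 7·3^(t - 1).
Base case (t = 1): the formula gives 15 = 15 = b_1.
For the inductive step, assume it holds for an arbitrary j ≥ 1, so b_j = 2^(j + 2) + 7·3^(j - 1).
Then b_{j+1} = 3·b_j - 4·2^j = 3·(2^(j + 2) + 7·3^(j - 1)) - 4·2^j = 2^(j + 3) + 7·3^j = 2^((j+1) + 2) + 7·3^((j+1) - 1),
which is the claimed formula at t = j+1.
This completes the induction.

b_t = 2^(t + 2) + 7·3^(t - 1)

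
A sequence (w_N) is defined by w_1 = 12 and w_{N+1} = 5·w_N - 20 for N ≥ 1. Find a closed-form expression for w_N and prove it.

w_N = 7·5^(N - 1) + 5

Computing the first terms: w_1 = 12, w_2 = 40, w_3 = 180. This suggests w_N = 7·5^(N - 1) + 5.
For the base case N = 1: the formula gives 12 = 12 = w_1.
Inductive step: assume the claim holds for N = k, so w_k = 7·5^(k - 1) + 5.
Then w_{k+1} = 5·w_k - 20 = 5·(7·5^(k - 1) + 5) - 20 = 7·5^k + 5 = 7·5^((k+1) - 1) + 5,
which is the claimed formula at N = k+1.
By induction, the statement is established for all N ≥ 1.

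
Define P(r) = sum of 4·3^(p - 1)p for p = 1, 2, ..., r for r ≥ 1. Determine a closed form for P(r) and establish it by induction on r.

We claim P(r) = 3^r(2r - 1) + 1 for all r ≥ 1.
For the base case r = 1: P(1) = 4, and the closed form gives 4. They agree.
For the inductive step, assume it holds for an arbitrary p ≥ 1, so P(p) = 3^p(2p - 1) + 1.
Then P(p+1) = P(p) + (4·3^p(p + 1)) = (3^p(2p - 1) + 1) + (4·3^p(p + 1)).
Simplifying, P(p+1) = 6·3^p·p + 3·3^p + 1 = 3^(p+1)(2(p+1) - 1) + 1,
which is the closed form with r = p+1.
By the principle of mathematical induction, the result holds for all r ≥ 1.

P(r) = 3^r(2r - 1) + 1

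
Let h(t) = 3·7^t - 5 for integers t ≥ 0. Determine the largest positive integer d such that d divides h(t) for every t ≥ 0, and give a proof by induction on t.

d = 2

Computing the first values: h(0) = -2 and h(1) = 16; gcd(-2, 16) = 2, so d ≤ 2.
We prove 2 | 3·7^t - 5 for all t ≥ 0 by induction on t.
For the base case t = 0: h(0) = -2 = 2·(-1), so 2 | h(0).
Suppose the result is true for t = r, i.e. 2 | h(r). Then
h(r+1) = 3·7^(r+1) - 5 = 7·(3·7^r - 5) + 30 = 7·h(r) + 30. The first term is divisible by 2 by the inductive hypothesis, and 30 is divisible by 2. Hence 2 | h(r+1).
This completes the induction.
Therefore the largest such d is 2.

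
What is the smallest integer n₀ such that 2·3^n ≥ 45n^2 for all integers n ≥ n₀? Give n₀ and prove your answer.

n₀ = 7

At n = 6: 1458 < 1620, so the inequality fails and n₀ ≥ 7. We prove 2·3^n ≥ 45n^2 for all n ≥ 7.
Base step (n = 7): 2·3^n = 4374 and 45n^2 = 2205, so 4374 ≥ 2205.
Inductive step: suppose the statement holds for some p ≥ 7, so 2·3^p ≥ 45p^2.
Then 2·3^(p + 1) = 3·(2·3^p) ≥ 3·(45p^2).
Also, for p ≥ 7 we have 3·(45p^2) ≥ 45(p+1)^2, since 3 ≥ (1 + 1/p)^2 for all p ≥ 7.
Combining, 2·3^(p + 1) ≥ 45(p+1)^2.
This completes the induction.
Hence the smallest such n₀ is 7.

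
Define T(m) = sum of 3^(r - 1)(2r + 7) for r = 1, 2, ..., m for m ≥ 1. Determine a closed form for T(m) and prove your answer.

T(m) = 3^m(m + 3) - 3

We claim T(m) = 3^m(m + 3) - 3 for all m ≥ 1.
Base step (m = 1): T(1) = 9, and the closed form gives 9. They agree.
Suppose the result is true for m = r, so T(r) = 3^r(r + 3) - 3.
Then T(r+1) = T(r) + (3^r(2r + 9)) = (3^r(r + 3) - 3) + (3^r(2r + 9)).
Simplifying, T(r+1) = 3·3^r·r + 12·3^r - 3 = 3^(r+1)((r+1) + 3) - 3,
which is the closed form with m = r+1.
By induction, the statement is established for all m ≥ 1.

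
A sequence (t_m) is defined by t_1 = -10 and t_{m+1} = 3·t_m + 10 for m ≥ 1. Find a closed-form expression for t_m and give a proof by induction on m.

Computing the first terms: t_1 = -10, t_2 = -20, t_3 = -50. This suggests t_m = -5·3^(m - 1) - 5.
For the base case m = 1: the formula gives -10 = -10 = t_1.
Inductive step: suppose the statement holds for some p ≥ 1, so t_p = -5·3^(p - 1) - 5.
Then t_{p+1} = 3·t_p + 10 = 3·(-5·3^(p - 1) - 5) + 10 = -5·3^p - 5 = -5·3^((p+1) - 1) - 5,
which is the claimed formula at m = p+1.
Hence, by induction on m, the claim holds for every m ≥ 1.

t_m = -5·3^(m - 1) - 5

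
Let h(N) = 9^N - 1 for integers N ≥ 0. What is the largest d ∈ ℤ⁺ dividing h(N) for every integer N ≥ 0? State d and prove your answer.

Computing the first values: h(0) = 0 and h(1) = 8; gcd(0, 8) = 8, so d ≤ 8.
We prove 8 | 9^N - 1 for all N ≥ 0 by induction on N.
When N = 0: h(0) = 0 = 8·(0), so 8 | h(0).
Suppose the result is true for N = p, i.e. 8 | h(p). Then
h(p+1) = 9^(p+1) - 1 = 9·(9^p - 1) + 8 = 9·h(p) + 8. The first term is divisible by 8 by the inductive hypothesis, and 8 is divisible by 8. Hence 8 | h(p+1).
This completes the induction.
Therefore the largest such d is 8.

d = 8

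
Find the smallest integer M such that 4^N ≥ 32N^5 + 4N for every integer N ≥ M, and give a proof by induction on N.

M = 12

At N = 11: 4194304 < 5153676, so the inequality fails and M ≥ 12. We prove 4^N ≥ 32N^5 + 4N for all N ≥ 12.
When N = 12: 4^N = 16777216 and 32N^5 + 4N = 7962672, so 16777216 ≥ 7962672.
Inductive step: assume the claim holds for N = m, so 4^m ≥ 32m^5 + 4m.
Then 4^(m + 1) = 4·(4^m) ≥ 4·(32m^5 + 4m).
Also, for m ≥ 12 we have 4·(32m^5 + 4m) ≥ 32(m+1)^5 + 4(m+1), since 4·(32m^5 + 4m) − (32(m+1)^5 + 4(m+1)) = 96m^5 - 160m^4 - 320m^3 - 320m^2 - 148m - 36, which is nonnegative for all m ≥ 12.
Combining, 4^(m + 1) ≥ 32(m+1)^5 + 4(m+1).
This completes the induction.
Hence the smallest such M is 12.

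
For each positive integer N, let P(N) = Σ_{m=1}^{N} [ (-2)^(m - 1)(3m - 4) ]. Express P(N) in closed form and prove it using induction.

P(N) = (-2)^N(-N + 1) - 1

We claim P(N) = (-2)^N(-N + 1) - 1 for all N ≥ 1.
For the base case N = 1: P(1) = -1, and the closed form gives -1. They agree.
For the inductive step, assume it holds for an arbitrary m ≥ 1, so P(m) = (-2)^m(-m + 1) - 1.
Then P(m+1) = P(m) + ((-2)^m(3m - 1)) = ((-2)^m(-m + 1) - 1) + ((-2)^m(3m - 1)).
Simplifying, P(m+1) = 2(-2)^m·m - 1 = (-2)^(m+1)(-(m+1) + 1) - 1,
which is the closed form with N = m+1.
Hence, by induction on N, the claim holds for every N ≥ 1.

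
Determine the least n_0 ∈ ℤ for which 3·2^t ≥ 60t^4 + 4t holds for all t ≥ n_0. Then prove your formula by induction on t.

n_0 = 23

At t = 22: 12582912 < 14055448, so the inequality fails and n_0 ≥ 23. We prove 3·2^t ≥ 60t^4 + 4t for all t ≥ 23.
Base case (t = 23): 3·2^t = 25165824 and 60t^4 + 4t = 16790552, so 25165824 ≥ 16790552.
Suppose the result is true for t = m, so 3·2^m ≥ 60m^4 + 4m.
Then 3·2^(m + 1) = 2·(3·2^m) ≥ 2·(60m^4 + 4m).
Also, for m ≥ 23 we have 2·(60m^4 + 4m) ≥ 60(m+1)^4 + 4(m+1), since 2·(60m^4 + 4m) − (60(m+1)^4 + 4(m+1)) = 60m^4 - 240m^3 - 360m^2 - 236m - 64, which is nonnegative for all m ≥ 23.
Combining, 3·2^(m + 1) ≥ 60(m+1)^4 + 4(m+1).
This completes the induction.
Hence the smallest such n_0 is 23.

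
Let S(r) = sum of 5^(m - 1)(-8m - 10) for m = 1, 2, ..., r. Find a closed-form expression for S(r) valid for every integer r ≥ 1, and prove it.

S(r) = -2·5^r(r + 1) + 2

We claim S(r) = -2·5^r(r + 1) + 2 for all r ≥ 1.
When r = 1: S(1) = -18, and the closed form gives -18. They agree.
Inductive step: suppose the statement holds for some m ≥ 1, so S(m) = -2·5^m(m + 1) + 2.
Then S(m+1) = S(m) + (5^m(-8m - 18)) = (-2·5^m(m + 1) + 2) + (5^m(-8m - 18)).
Simplifying, S(m+1) = -10·5^m·m - 20·5^m + 2 = -2·5^(m+1)((m+1) + 1) + 2,
which is the closed form with r = m+1.
By the principle of mathematical induction, the result holds for all r ≥ 1.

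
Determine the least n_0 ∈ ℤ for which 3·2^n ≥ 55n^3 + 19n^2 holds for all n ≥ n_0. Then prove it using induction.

n_0 = 17

At n = 16: 196608 < 230144, so the inequality fails and n_0 ≥ 17. We prove 3·2^n ≥ 55n^3 + 19n^2 for all n ≥ 17.
Base step (n = 17): 3·2^n = 393216 and 55n^3 + 19n^2 = 275706, so 393216 ≥ 275706.
Inductive step: assume the claim holds for n = j, so 3·2^j ≥ 55j^3 + 19j^2.
Then 3·2^(j + 1) = 2·(3·2^j) ≥ 2·(55j^3 + 19j^2).
Also, for j ≥ 17 we have 2·(55j^3 + 19j^2) ≥ 55(j+1)^3 + 19(j+1)^2, since 2·(55j^3 + 19j^2) − (55(j+1)^3 + 19(j+1)^2) = 55j^3 - 146j^2 - 203j - 74, which is nonnegative for all j ≥ 17.
Combining, 3·2^(j + 1) ≥ 55(j+1)^3 + 19(j+1)^2.
This completes the induction.
Hence the smallest such n_0 is 17.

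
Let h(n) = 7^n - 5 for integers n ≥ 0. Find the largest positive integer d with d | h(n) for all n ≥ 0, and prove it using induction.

Computing the first values: h(0) = -4 and h(1) = 2; gcd(-4, 2) = 2, so d ≤ 2.
We prove 2 | 7^n - 5 for all n ≥ 0 by induction on n.
Base step (n = 0): h(0) = -4 = 2·(-2), so 2 | h(0).
For the inductive step, assume it holds for an arbitrary p ≥ 0, i.e. 2 | h(p). Then
h(p+1) = 7^(p+1) - 5 = 7·(7^p - 5) + 30 = 7·h(p) + 30. The first term is divisible by 2 by the inductive hypothesis, and 30 is divisible by 2. Hence 2 | h(p+1).
This completes the induction.
Therefore the largest such d is 2.

d = 2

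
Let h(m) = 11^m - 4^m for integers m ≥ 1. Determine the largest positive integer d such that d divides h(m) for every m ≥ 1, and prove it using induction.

Computing the first values: h(1) = 7 and h(2) = 105; gcd(7, 105) = 7, so d ≤ 7.
We prove 7 | 11^m - 4^m for all m ≥ 1 by induction on m.
Base case (m = 1): h(1) = 7 = 7·(1), so 7 | h(1).
Inductive step: suppose the statement holds for some k ≥ 1, i.e. 7 | h(k). Then
11^{k+1} − 4^{k+1} = 11·11^k − 4·4^k = 11·(11^k − 4^k) + (7)·4^k. The first term is divisible by 7 by the inductive hypothesis, and the second term (7)·4^k is divisible by 7 since 7 | 7. Hence 7 | h(k+1).
This completes the induction.
Therefore the largest such d is 7.

d = 7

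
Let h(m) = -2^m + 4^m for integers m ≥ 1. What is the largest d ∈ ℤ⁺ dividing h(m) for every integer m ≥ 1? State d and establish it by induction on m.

d = 2

Computing the first values: h(1) = 2 and h(2) = 12; gcd(2, 12) = 2, so d ≤ 2.
We prove 2 | -2^m + 4^m for all m ≥ 1 by induction on m.
Base step (m = 1): h(1) = 2 = 2·(1), so 2 | h(1).
Inductive step: suppose the statement holds for some i ≥ 1, i.e. 2 | h(i). Then
4^{i+1} − 2^{i+1} = 4·4^i − 2·2^i = 4·(4^i − 2^i) + (2)·2^i. The first term is divisible by 2 by the inductive hypothesis, and the second term (2)·2^i is divisible by 2 since 2 | 2. Hence 2 | h(i+1).
Hence, by induction on m, the claim holds for every m ≥ 1.
Therefore the largest such d is 2.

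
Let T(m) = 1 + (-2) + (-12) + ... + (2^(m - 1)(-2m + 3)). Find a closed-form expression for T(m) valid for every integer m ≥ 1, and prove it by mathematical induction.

T(m) = 2^m(-2m + 5) - 5

We claim T(m) = 2^m(-2m + 5) - 5 for all m ≥ 1.
Base step (m = 1): T(1) = 1, and the closed form gives 1. They agree.
For the inductive step, assume it holds for an arbitrary r ≥ 1, so T(r) = 2^r(-2r + 5) - 5.
Then T(r+1) = T(r) + (2^r(-2r + 1)) = (2^r(-2r + 5) - 5) + (2^r(-2r + 1)).
Simplifying, T(r+1) = -4·2^r·r + 6·2^r - 5 = 2^(r+1)(-2(r+1) + 5) - 5,
which is the closed form with m = r+1.
This completes the induction.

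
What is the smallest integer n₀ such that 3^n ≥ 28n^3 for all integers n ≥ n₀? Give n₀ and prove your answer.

At n = 9: 19683 < 20412, so the inequality fails and n₀ ≥ 10. We prove 3^n ≥ 28n^3 for all n ≥ 10.
Base case (n = 10): 3^n = 59049 and 28n^3 = 28000, so 59049 ≥ 28000.
Inductive step: assume the claim holds for n = m, so 3^m ≥ 28m^3.
Then 3^(m + 1) = 3·(3^m) ≥ 3·(28m^3).
Also, for m ≥ 10 we have 3·(28m^3) ≥ 28(m+1)^3, since 3 ≥ (1 + 1/m)^3 for all m ≥ 10.
Combining, 3^(m + 1) ≥ 28(m+1)^3.
Hence, by induction on n, the claim holds for every n ≥ 10.
Hence the smallest such n₀ is 10.

n₀ = 10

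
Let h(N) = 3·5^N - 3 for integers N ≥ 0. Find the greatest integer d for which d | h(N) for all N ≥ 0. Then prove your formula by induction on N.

Computing the first values: h(0) = 0 and h(1) = 12; gcd(0, 12) = 12, so d ≤ 12.
We prove 12 | 3·5^N - 3 for all N ≥ 0 by induction on N.
Base step (N = 0): h(0) = 0 = 12·(0), so 12 | h(0).
For the inductive step, assume it holds for an arbitrary r ≥ 0, i.e. 12 | h(r). Then
h(r+1) = 3·5^(r+1) - 3 = 5·(3·5^r - 3) + 12 = 5·h(r) + 12. The first term is divisible by 12 by the inductive hypothesis, and 12 is divisible by 12. Hence 12 | h(r+1).
By the principle of mathematical induction, the result holds for all N ≥ 0.
Therefore the largest such d is 12.

d = 12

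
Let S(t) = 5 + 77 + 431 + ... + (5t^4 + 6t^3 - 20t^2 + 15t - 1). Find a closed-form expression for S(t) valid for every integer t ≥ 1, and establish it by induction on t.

S(t) = t(t^4 + 4t^3 - 2t^2 - t + 3)

We claim S(t) = t(t^4 + 4t^3 - 2t^2 - t + 3) for all t ≥ 1.
For the base case t = 1: S(1) = 5, and the closed form gives 5. They agree.
Suppose the result is true for t = k, so S(k) = k(k^4 + 4k^3 - 2k^2 - k + 3).
Then S(k+1) = S(k) + (5k^4 + 26k^3 + 28k^2 + 13k + 5) = (k(k^4 + 4k^3 - 2k^2 - k + 3)) + (5k^4 + 26k^3 + 28k^2 + 13k + 5).
Simplifying, S(k+1) = (k + 1)(k^4 + 8k^3 + 16k^2 + 11k + 5) = (k+1)((k+1)^4 + 4(k+1)^3 - 2(k+1)^2 - (k+1) + 3),
which is the closed form with t = k+1.
By induction, the statement is established for all t ≥ 1.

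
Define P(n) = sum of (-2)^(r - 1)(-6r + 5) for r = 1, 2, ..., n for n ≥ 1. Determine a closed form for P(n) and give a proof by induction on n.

P(n) = (-2)^n(2n - 1) + 1

We claim P(n) = (-2)^n(2n - 1) + 1 for all n ≥ 1.
When n = 1: P(1) = -1, and the closed form gives -1. They agree.
Suppose the result is true for n = r, so P(r) = (-2)^r(2r - 1) + 1.
Then P(r+1) = P(r) + ((-2)^r(-6r - 1)) = ((-2)^r(2r - 1) + 1) + ((-2)^r(-6r - 1)).
Simplifying, P(r+1) = (-2)^(r + 1) - (-2)^(r + 2)r + 1 = (-2)^(r+1)(2(r+1) - 1) + 1,
which is the closed form with n = r+1.
Hence, by induction on n, the claim holds for every n ≥ 1.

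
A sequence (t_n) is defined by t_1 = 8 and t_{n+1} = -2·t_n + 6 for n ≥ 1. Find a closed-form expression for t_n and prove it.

Computing the first terms: t_1 = 8, t_2 = -10, t_3 = 26. This suggests t_n = -3(-2)^n + 2.
For the base case n = 1: the formula gives 8 = 8 = t_1.
For the inductive step, assume it holds for an arbitrary j ≥ 1, so t_j = -3(-2)^j + 2.
Then t_{j+1} = -2·t_j + 6 = -2·(-3(-2)^j + 2) + 6 = -3(-2)^(j + 1) + 2,
which is the claimed formula at n = j+1.
This completes the induction.

t_n = -3(-2)^n + 2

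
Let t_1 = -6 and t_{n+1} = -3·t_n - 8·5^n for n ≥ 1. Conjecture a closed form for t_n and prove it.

Computing the first terms: t_1 = -6, t_2 = -22, t_3 = -134. This suggests t_n = -(-3)^(n - 1) - 5^n.
Base case (n = 1): the formula gives -6 = -6 = t_1.
Inductive step: suppose the statement holds for some p ≥ 1, so t_p = -(-3)^(p - 1) - 5^p.
Then t_{p+1} = -3·t_p - 8·5^p = -3·(-(-3)^(p - 1) - 5^p) - 8·5^p = -(-3)^p - 5^(p + 1) = -(-3)^((p+1) - 1) - 5^(p+1),
which is the claimed formula at n = p+1.
By induction, the statement is established for all n ≥ 1.

t_n = -(-3)^(n - 1) - 5^n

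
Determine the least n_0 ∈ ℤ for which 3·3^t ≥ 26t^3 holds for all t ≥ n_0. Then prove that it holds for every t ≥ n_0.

n_0 = 8

At t = 7: 6561 < 8918, so the inequality fails and n_0 ≥ 8. We prove 3·3^t ≥ 26t^3 for all t ≥ 8.
When t = 8: 3·3^t = 19683 and 26t^3 = 13312, so 19683 ≥ 13312.
Inductive step: assume the claim holds for t = k, so 3·3^k ≥ 26k^3.
Then 3·3^(k + 1) = 3·(3·3^k) ≥ 3·(26k^3).
Also, for k ≥ 8 we have 3·(26k^3) ≥ 26(k+1)^3, since 3 ≥ (1 + 1/k)^3 for all k ≥ 8.
Combining, 3·3^(k + 1) ≥ 26(k+1)^3.
By the principle of mathematical induction, the result holds for all t ≥ 8.
Hence the smallest such n_0 is 8.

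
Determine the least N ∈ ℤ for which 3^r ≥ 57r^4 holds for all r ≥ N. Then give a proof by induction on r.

N = 14

At r = 13: 1594323 < 1627977, so the inequality fails and N ≥ 14. We prove 3^r ≥ 57r^4 for all r ≥ 14.
Base case (r = 14): 3^r = 4782969 and 57r^4 = 2189712, so 4782969 ≥ 2189712.
Suppose the result is true for r = j, so 3^j ≥ 57j^4.
Then 3^(j + 1) = 3·(3^j) ≥ 3·(57j^4).
Also, for j ≥ 14 we have 3·(57j^4) ≥ 57(j+1)^4, since 3 ≥ (1 + 1/j)^4 for all j ≥ 14.
Combining, 3^(j + 1) ≥ 57(j+1)^4.
Hence, by induction on r, the claim holds for every r ≥ 14.
Hence the smallest such N is 14.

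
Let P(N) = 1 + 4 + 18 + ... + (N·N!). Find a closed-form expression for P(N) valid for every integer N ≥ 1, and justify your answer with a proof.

We claim P(N) = (N + 1)! - 1 for all N ≥ 1.
Base case (N = 1): P(1) = 1, and the closed form gives 1. They agree.
Inductive step: suppose the statement holds for some j ≥ 1, so P(j) = (j + 1)! - 1.
Then P(j+1) = P(j) + ((j + 1)(j + 1)!) = ((j + 1)! - 1) + ((j + 1)(j + 1)!).
Simplifying, P(j+1) = ((j+1) + 1)! - 1,
which is the closed form with N = j+1.
This completes the induction.

P(N) = (N + 1)! - 1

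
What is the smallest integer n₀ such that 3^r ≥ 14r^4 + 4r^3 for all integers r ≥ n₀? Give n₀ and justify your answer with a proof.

n₀ = 12

At r = 11: 177147 < 210298, so the inequality fails and n₀ ≥ 12. We prove 3^r ≥ 14r^4 + 4r^3 for all r ≥ 12.
Base case (r = 12): 3^r = 531441 and 14r^4 + 4r^3 = 297216, so 531441 ≥ 297216.
For the inductive step, assume it holds for an arbitrary m ≥ 12, so 3^m ≥ 14m^4 + 4m^3.
Then 3^(m + 1) = 3·(3^m) ≥ 3·(14m^4 + 4m^3).
Also, for m ≥ 12 we have 3·(14m^4 + 4m^3) ≥ 14(m+1)^4 + 4(m+1)^3, since 3·(14m^4 + 4m^3) − (14(m+1)^4 + 4(m+1)^3) = 28m^4 - 48m^3 - 96m^2 - 68m - 18, which is nonnegative for all m ≥ 12.
Combining, 3^(m + 1) ≥ 14(m+1)^4 + 4(m+1)^3.
Hence, by induction on r, the claim holds for every r ≥ 12.
Hence the smallest such n₀ is 12.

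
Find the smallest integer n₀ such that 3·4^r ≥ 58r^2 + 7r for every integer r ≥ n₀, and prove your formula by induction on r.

n₀ = 5

At r = 4: 768 < 956, so the inequality fails and n₀ ≥ 5. We prove 3·4^r ≥ 58r^2 + 7r for all r ≥ 5.
For the base case r = 5: 3·4^r = 3072 and 58r^2 + 7r = 1485, so 3072 ≥ 1485.
Suppose the result is true for r = i, so 3·4^i ≥ 58i^2 + 7i.
Then 3·4^(i + 1) = 4·(3·4^i) ≥ 4·(58i^2 + 7i).
Also, for i ≥ 5 we have 4·(58i^2 + 7i) ≥ 58(i+1)^2 + 7(i+1), since 4·(58i^2 + 7i) − (58(i+1)^2 + 7(i+1)) = 174i^2 - 95i - 65, which is nonnegative for all i ≥ 5.
Combining, 3·4^(i + 1) ≥ 58(i+1)^2 + 7(i+1).
Hence, by induction on r, the claim holds for every r ≥ 5.
Hence the smallest such n₀ is 5.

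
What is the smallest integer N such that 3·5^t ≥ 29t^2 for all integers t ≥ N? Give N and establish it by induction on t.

At t = 2: 75 < 116, so the inequality fails and N ≥ 3. We prove 3·5^t ≥ 29t^2 for all t ≥ 3.
When t = 3: 3·5^t = 375 and 29t^2 = 261, so 375 ≥ 261.
Inductive step: assume the claim holds for t = k, so 3·5^k ≥ 29k^2.
Then 3·5^(k + 1) = 5·(3·5^k) ≥ 5·(29k^2).
Also, for k ≥ 3 we have 5·(29k^2) ≥ 29(k+1)^2, since 5 ≥ (1 + 1/k)^2 for all k ≥ 3.
Combining, 3·5^(k + 1) ≥ 29(k+1)^2.
This completes the induction.
Hence the smallest such N is 3.

N = 3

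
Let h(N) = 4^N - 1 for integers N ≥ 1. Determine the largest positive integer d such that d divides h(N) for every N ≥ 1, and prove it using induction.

d = 3

Computing the first values: h(1) = 3 and h(2) = 15; gcd(3, 15) = 3, so d ≤ 3.
We prove 3 | 4^N - 1 for all N ≥ 1 by induction on N.
For the base case N = 1: h(1) = 3 = 3·(1), so 3 | h(1).
Suppose the result is true for N = k, i.e. 3 | h(k). Then
4^{k+1} − 1^{k+1} = 4·4^k − 1·1^k = 4·(4^k − 1^k) + (3)·1^k. The first term is divisible by 3 by the inductive hypothesis, and the second term (3)·1^k is divisible by 3 since 3 | 3. Hence 3 | h(k+1).
Hence, by induction on N, the claim holds for every N ≥ 1.
Therefore the largest such d is 3.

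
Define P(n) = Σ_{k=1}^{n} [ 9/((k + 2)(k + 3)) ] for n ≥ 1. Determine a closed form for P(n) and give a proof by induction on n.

P(n) = 3n/(n + 3)

We claim P(n) = 3n/(n + 3) for all n ≥ 1.
For the base case n = 1: P(1) = 3/4, and the closed form gives 3/4. They agree.
Inductive step: suppose the statement holds for some k ≥ 1, so P(k) = 3k/(k + 3).
Then P(k+1) = P(k) + (9/((k + 3)(k + 4))) = (3k/(k + 3)) + (9/((k + 3)(k + 4))).
Simplifying, P(k+1) = 3(k + 1)/(k + 4) = 3(k+1)/((k+1) + 3),
which is the closed form with n = k+1.
By induction, the statement is established for all n ≥ 1.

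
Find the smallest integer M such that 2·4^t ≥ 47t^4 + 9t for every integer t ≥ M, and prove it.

M = 9

At t = 8: 131072 < 192584, so the inequality fails and M ≥ 9. We prove 2·4^t ≥ 47t^4 + 9t for all t ≥ 9.
Base step (t = 9): 2·4^t = 524288 and 47t^4 + 9t = 308448, so 524288 ≥ 308448.
Inductive step: suppose the statement holds for some k ≥ 9, so 2·4^k ≥ 47k^4 + 9k.
Then 2·4^(k + 1) = 4·(2·4^k) ≥ 4·(47k^4 + 9k).
Also, for k ≥ 9 we have 4·(47k^4 + 9k) ≥ 47(k+1)^4 + 9(k+1), since 4·(47k^4 + 9k) − (47(k+1)^4 + 9(k+1)) = 141k^4 - 188k^3 - 282k^2 - 161k - 56, which is nonnegative for all k ≥ 9.
Combining, 2·4^(k + 1) ≥ 47(k+1)^4 + 9(k+1).
By the principle of mathematical induction, the result holds for all t ≥ 9.
Hence the smallest such M is 9.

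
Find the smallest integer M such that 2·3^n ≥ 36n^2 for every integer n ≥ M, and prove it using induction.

M = 6

At n = 5: 486 < 900, so the inequality fails and M ≥ 6. We prove 2·3^n ≥ 36n^2 for all n ≥ 6.
For the base case n = 6: 2·3^n = 1458 and 36n^2 = 1296, so 1458 ≥ 1296.
Inductive step: assume the claim holds for n = m, so 2·3^m ≥ 36m^2.
Then 2·3^(m + 1) = 3·(2·3^m) ≥ 3·(36m^2).
Also, for m ≥ 6 we have 3·(36m^2) ≥ 36(m+1)^2, since 3 ≥ (1 + 1/m)^2 for all m ≥ 6.
Combining, 2·3^(m + 1) ≥ 36(m+1)^2.
This completes the induction.
Hence the smallest such M is 6.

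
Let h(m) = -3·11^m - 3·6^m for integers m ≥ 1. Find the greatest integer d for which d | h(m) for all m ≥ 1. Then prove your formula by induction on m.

Computing the first values: h(1) = -51 and h(2) = -471; gcd(-51, -471) = 3, so d ≤ 3.
We prove 3 | -3·11^m - 3·6^m for all m ≥ 1 by induction on m.
For the base case m = 1: h(1) = -51 = 3·(-17), so 3 | h(1).
Inductive step: assume the claim holds for m = r, i.e. 3 | h(r). Then
h(r+1) − 11·h(r) = (-3·11^(r+1) - 3·6^(r+1)) − 11·(-3·11^r - 3·6^r) = (-3)·6^r·(6 − 11) = (15)·6^r. Since 3 | h(r) by the inductive hypothesis, 3 | 11·h(r); and 3 | 15 since 15 = 3·5. Therefore 3 | h(r+1).
This completes the induction.
Therefore the largest such d is 3.

d = 3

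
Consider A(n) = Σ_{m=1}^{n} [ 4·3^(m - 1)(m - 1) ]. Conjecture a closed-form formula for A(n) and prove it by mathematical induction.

We claim A(n) = 3^n(2n - 3) + 3 for all n ≥ 1.
For the base case n = 1: A(1) = 0, and the closed form gives 0. They agree.
Inductive step: assume the claim holds for n = m, so A(m) = 3^m(2m - 3) + 3.
Then A(m+1) = A(m) + (4·3^m·m) = (3^m(2m - 3) + 3) + (4·3^m·m).
Simplifying, A(m+1) = 6·3^m·m - 3·3^m + 3 = 3^(m+1)(2(m+1) - 3) + 3,
which is the closed form with n = m+1.
By induction, the statement is established for all n ≥ 1.

A(n) = 3^n(2n - 3) + 3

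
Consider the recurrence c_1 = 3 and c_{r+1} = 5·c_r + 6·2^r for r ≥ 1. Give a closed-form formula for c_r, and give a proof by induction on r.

c_r = -2^(r + 1) + 7·5^(r - 1)

Computing the first terms: c_1 = 3, c_2 = 27, c_3 = 159. This suggests c_r = -2^(r + 1) + 7·5^(r - 1).
For the base case r = 1: the formula gives 3 = 3 = c_1.
Suppose the result is true for r = p, so c_p = -2^(p + 1) + 7·5^(p - 1).
Then c_{p+1} = 5·c_p + 6·2^p = 5·(-2^(p + 1) + 7·5^(p - 1)) + 6·2^p = -2^(p + 2) + 7·5^p = -2^((p+1) + 1) + 7·5^((p+1) - 1),
which is the claimed formula at r = p+1.
By induction, the statement is established for all r ≥ 1.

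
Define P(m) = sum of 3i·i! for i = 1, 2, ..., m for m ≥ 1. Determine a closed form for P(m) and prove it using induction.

P(m) = 3(m + 1)! - 3

We claim P(m) = 3(m + 1)! - 3 for all m ≥ 1.
For the base case m = 1: P(1) = 3, and the closed form gives 3. They agree.
Inductive step: assume the claim holds for m = i, so P(i) = 3(i + 1)! - 3.
Then P(i+1) = P(i) + (3(i + 1)(i + 1)!) = (3(i + 1)! - 3) + (3(i + 1)(i + 1)!).
Simplifying, P(i+1) = 3((i+1) + 1)! - 3,
which is the closed form with m = i+1.
By the principle of mathematical induction, the result holds for all m ≥ 1.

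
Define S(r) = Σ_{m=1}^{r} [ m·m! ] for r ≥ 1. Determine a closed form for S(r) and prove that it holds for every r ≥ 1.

S(r) = (r + 1)! - 1

We claim S(r) = (r + 1)! - 1 for all r ≥ 1.
Base step (r = 1): S(1) = 1, and the closed form gives 1. They agree.
Inductive step: assume the claim holds for r = m, so S(m) = (m + 1)! - 1.
Then S(m+1) = S(m) + ((m + 1)(m + 1)!) = ((m + 1)! - 1) + ((m + 1)(m + 1)!).
Simplifying, S(m+1) = ((m+1) + 1)! - 1,
which is the closed form with r = m+1.
Hence, by induction on r, the claim holds for every r ≥ 1.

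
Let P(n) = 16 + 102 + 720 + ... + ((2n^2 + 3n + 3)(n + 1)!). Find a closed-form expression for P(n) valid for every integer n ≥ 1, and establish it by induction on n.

We claim P(n) = (2n + 1)(n + 2)! - 2 for all n ≥ 1.
When n = 1: P(1) = 16, and the closed form gives 16. They agree.
Inductive step: assume the claim holds for n = j, so P(j) = (2j + 1)(j + 2)! - 2.
Then P(j+1) = P(j) + ((2j^2 + 7j + 8)(j + 2)!) = ((2j + 1)(j + 2)! - 2) + ((2j^2 + 7j + 8)(j + 2)!).
Simplifying, P(j+1) = (2(j+1) + 1)((j+1) + 2)! - 2,
which is the closed form with n = j+1.
Hence, by induction on n, the claim holds for every n ≥ 1.

P(n) = (2n + 1)(n + 2)! - 2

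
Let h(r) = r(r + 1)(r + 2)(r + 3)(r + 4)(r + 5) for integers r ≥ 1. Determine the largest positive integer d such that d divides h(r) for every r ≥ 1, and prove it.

Computing the first values: h(1) = 720 and h(2) = 5040; gcd(720, 5040) = 720, so d ≤ 720.
We prove 720 | r(r + 1)(r + 2)(r + 3)(r + 4)(r + 5) for all r ≥ 1 by induction on r.
For the base case r = 1: h(1) = 720 = 720·(1), so 720 | h(1).
Inductive step: suppose the statement holds for some k ≥ 1, i.e. 720 | h(k). Then
h(k+1) − h(k) = (k+1)·(k+2)·(k+3)·(k+4)·(k+5)·(k+6) − k·(k+1)·(k+2)·(k+3)·(k+4)·(k+5) = (k+1)·(k+2)·(k+3)·(k+4)·(k+5)·[(k+6) − k] = 6·(k+1)·(k+2)·(k+3)·(k+4)·(k+5). The product of 5 consecutive integers is divisible by (5)! = 120, so h(k+1) − h(k) is divisible by 6·120 = 720. By the inductive hypothesis 720 | h(k), hence 720 | h(k+1).
This completes the induction.
Therefore the largest such d is 720.

d = 720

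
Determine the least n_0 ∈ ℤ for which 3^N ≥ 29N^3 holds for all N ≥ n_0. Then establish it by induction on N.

At N = 9: 19683 < 21141, so the inequality fails and n_0 ≥ 10. We prove 3^N ≥ 29N^3 for all N ≥ 10.
Base step (N = 10): 3^N = 59049 and 29N^3 = 29000, so 59049 ≥ 29000.
Inductive step: assume the claim holds for N = i, so 3^i ≥ 29i^3.
Then 3^(i + 1) = 3·(3^i) ≥ 3·(29i^3).
Also, for i ≥ 10 we have 3·(29i^3) ≥ 29(i+1)^3, since 3 ≥ (1 + 1/i)^3 for all i ≥ 10.
Combining, 3^(i + 1) ≥ 29(i+1)^3.
By induction, the statement is established for all N ≥ 10.
Hence the smallest such n_0 is 10.

n_0 = 10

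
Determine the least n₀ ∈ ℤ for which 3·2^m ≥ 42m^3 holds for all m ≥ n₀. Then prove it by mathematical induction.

At m = 15: 98304 < 141750, so the inequality fails and n₀ ≥ 16. We prove 3·2^m ≥ 42m^3 for all m ≥ 16.
Base case (m = 16): 3·2^m = 196608 and 42m^3 = 172032, so 196608 ≥ 172032.
Suppose the result is true for m = j, so 3·2^j ≥ 42j^3.
Then 3·2^(j + 1) = 2·(3·2^j) ≥ 2·(42j^3).
Also, for j ≥ 16 we have 2·(42j^3) ≥ 42(j+1)^3, since 2 ≥ (1 + 1/j)^3 for all j ≥ 16.
Combining, 3·2^(j + 1) ≥ 42(j+1)^3.
Hence, by induction on m, the claim holds for every m ≥ 16.
Hence the smallest such n₀ is 16.

n₀ = 16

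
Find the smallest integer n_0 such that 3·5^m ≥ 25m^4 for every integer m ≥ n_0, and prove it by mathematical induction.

n_0 = 6

At m = 5: 9375 < 15625, so the inequality fails and n_0 ≥ 6. We prove 3·5^m ≥ 25m^4 for all m ≥ 6.
When m = 6: 3·5^m = 46875 and 25m^4 = 32400, so 46875 ≥ 32400.
Inductive step: assume the claim holds for m = r, so 3·5^r ≥ 25r^4.
Then 3·5^(r + 1) = 5·(3·5^r) ≥ 5·(25r^4).
Also, for r ≥ 6 we have 5·(25r^4) ≥ 25(r+1)^4, since 5 ≥ (1 + 1/r)^4 for all r ≥ 6.
Combining, 3·5^(r + 1) ≥ 25(r+1)^4.
By the principle of mathematical induction, the result holds for all m ≥ 6.
Hence the smallest such n_0 is 6.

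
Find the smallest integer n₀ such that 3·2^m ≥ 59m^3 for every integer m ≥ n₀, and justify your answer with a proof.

At m = 16: 196608 < 241664, so the inequality fails and n₀ ≥ 17. We prove 3·2^m ≥ 59m^3 for all m ≥ 17.
When m = 17: 3·2^m = 393216 and 59m^3 = 289867, so 393216 ≥ 289867.
Inductive step: assume the claim holds for m = r, so 3·2^r ≥ 59r^3.
Then 3·2^(r + 1) = 2·(3·2^r) ≥ 2·(59r^3).
Also, for r ≥ 17 we have 2·(59r^3) ≥ 59(r+1)^3, since 2 ≥ (1 + 1/r)^3 for all r ≥ 17.
Combining, 3·2^(r + 1) ≥ 59(r+1)^3.
By the principle of mathematical induction, the result holds for all m ≥ 17.
Hence the smallest such n₀ is 17.

n₀ = 17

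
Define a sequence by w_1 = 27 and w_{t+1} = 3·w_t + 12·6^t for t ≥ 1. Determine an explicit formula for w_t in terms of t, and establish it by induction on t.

Computing the first terms: w_1 = 27, w_2 = 153, w_3 = 891. This suggests w_t = 3^t + 4·6^t.
For the base case t = 1: the formula gives 27 = 27 = w_1.
Suppose the result is true for t = i, so w_i = 3^i + 4·6^i.
Then w_{i+1} = 3·w_i + 12·6^i = 3·(3^i + 4·6^i) + 12·6^i = 3^(i + 1) + 4·6^(i + 1),
which is the claimed formula at t = i+1.
Hence, by induction on t, the claim holds for every t ≥ 1.

w_t = 3^t + 4·6^t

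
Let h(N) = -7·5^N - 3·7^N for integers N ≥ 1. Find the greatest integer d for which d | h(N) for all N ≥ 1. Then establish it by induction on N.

d = 14

Computing the first values: h(1) = -56 and h(2) = -322; gcd(-56, -322) = 14, so d ≤ 14.
We prove 14 | -7·5^N - 3·7^N for all N ≥ 1 by induction on N.
Base step (N = 1): h(1) = -56 = 14·(-4), so 14 | h(1).
Suppose the result is true for N = m, i.e. 14 | h(m). Then
h(m+1) − 7·h(m) = (-7·5^(m+1) - 3·7^(m+1)) − 7·(-7·5^m - 3·7^m) = (-7)·5^m·(5 − 7) = (14)·5^m. Since 14 | h(m) by the inductive hypothesis, 14 | 7·h(m); and 14 | 14 since 14 = 14·1. Therefore 14 | h(m+1).
By the principle of mathematical induction, the result holds for all N ≥ 1.
Therefore the largest such d is 14.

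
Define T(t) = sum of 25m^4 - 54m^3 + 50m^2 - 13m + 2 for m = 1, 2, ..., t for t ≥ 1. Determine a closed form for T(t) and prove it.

We claim T(t) = t(5t^4 - t^3 - 2t^2 + 5t + 3) for all t ≥ 1.
Base case (t = 1): T(1) = 10, and the closed form gives 10. They agree.
Inductive step: assume the claim holds for t = m, so T(m) = m(5m^4 - m^3 - 2m^2 + 5m + 3).
Then T(m+1) = T(m) + (25m^4 + 46m^3 + 38m^2 + 25m + 10) = (m(5m^4 - m^3 - 2m^2 + 5m + 3)) + (25m^4 + 46m^3 + 38m^2 + 25m + 10).
Simplifying, T(m+1) = (m + 1)(5m^4 + 19m^3 + 25m^2 + 18m + 10) = (m+1)(5(m+1)^4 - (m+1)^3 - 2(m+1)^2 + 5(m+1) + 3),
which is the closed form with t = m+1.
By the principle of mathematical induction, the result holds for all t ≥ 1.

T(t) = t(5t^4 - t^3 - 2t^2 + 5t + 3)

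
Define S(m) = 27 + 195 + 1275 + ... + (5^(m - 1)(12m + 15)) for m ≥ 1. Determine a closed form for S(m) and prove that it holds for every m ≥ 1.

S(m) = 3·5^m(m + 1) - 3

We claim S(m) = 3·5^m(m + 1) - 3 for all m ≥ 1.
Base step (m = 1): S(1) = 27, and the closed form gives 27. They agree.
Inductive step: suppose the statement holds for some j ≥ 1, so S(j) = 3·5^j(j + 1) - 3.
Then S(j+1) = S(j) + (5^j(12j + 27)) = (3·5^j(j + 1) - 3) + (5^j(12j + 27)).
Simplifying, S(j+1) = 15·5^j·j + 30·5^j - 3 = 3·5^(j+1)((j+1) + 1) - 3,
which is the closed form with m = j+1.
Hence, by induction on m, the claim holds for every m ≥ 1.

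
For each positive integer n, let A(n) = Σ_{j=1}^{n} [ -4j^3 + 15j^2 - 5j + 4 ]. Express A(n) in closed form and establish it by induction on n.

A(n) = -n(n^3 - 3n^2 - 4n - 4)

We claim A(n) = -n(n^3 - 3n^2 - 4n - 4) for all n ≥ 1.
Base step (n = 1): A(1) = 10, and the closed form gives 10. They agree.
Suppose the result is true for n = j, so A(j) = j(-j^3 + 3j^2 + 4j + 4).
Then A(j+1) = A(j) + (-4j^3 + 3j^2 + 13j + 10) = (j(-j^3 + 3j^2 + 4j + 4)) + (-4j^3 + 3j^2 + 13j + 10).
Simplifying, A(j+1) = -(j + 1)(j^3 - 7j - 10) = -(j+1)((j+1)^3 - 3(j+1)^2 - 4(j+1) - 4),
which is the closed form with n = j+1.
By induction, the statement is established for all n ≥ 1.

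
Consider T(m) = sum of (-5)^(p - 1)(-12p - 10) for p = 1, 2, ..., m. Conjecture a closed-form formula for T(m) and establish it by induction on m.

We claim T(m) = 2(-5)^m(m + 1) - 2 for all m ≥ 1.
Base step (m = 1): T(1) = -22, and the closed form gives -22. They agree.
Inductive step: suppose the statement holds for some p ≥ 1, so T(p) = 2(-5)^p(p + 1) - 2.
Then T(p+1) = T(p) + ((-5)^p(-12p - 22)) = (2(-5)^p(p + 1) - 2) + ((-5)^p(-12p - 22)).
Simplifying, T(p+1) = -10(-5)^p·p - 20(-5)^p - 2 = 2(-5)^(p+1)((p+1) + 1) - 2,
which is the closed form with m = p+1.
By induction, the statement is established for all m ≥ 1.

T(m) = 2(-5)^m(m + 1) - 2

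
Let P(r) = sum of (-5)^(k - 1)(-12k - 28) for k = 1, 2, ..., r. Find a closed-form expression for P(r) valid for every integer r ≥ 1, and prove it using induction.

P(r) = (-5)^r(2r + 5) - 5

We claim P(r) = (-5)^r(2r + 5) - 5 for all r ≥ 1.
Base step (r = 1): P(1) = -40, and the closed form gives -40. They agree.
Inductive step: assume the claim holds for r = k, so P(k) = (-5)^k(2k + 5) - 5.
Then P(k+1) = P(k) + ((-5)^k(-12k - 40)) = ((-5)^k(2k + 5) - 5) + ((-5)^k(-12k - 40)).
Simplifying, P(k+1) = -10(-5)^k·k - 35(-5)^k - 5 = (-5)^(k+1)(2(k+1) + 5) - 5,
which is the closed form with r = k+1.
By induction, the statement is established for all r ≥ 1.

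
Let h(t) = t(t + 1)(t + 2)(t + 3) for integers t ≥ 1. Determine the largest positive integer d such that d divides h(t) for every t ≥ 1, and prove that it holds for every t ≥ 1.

Computing the first values: h(1) = 24 and h(2) = 120; gcd(24, 120) = 24, so d ≤ 24.
We prove 24 | t(t + 1)(t + 2)(t + 3) for all t ≥ 1 by induction on t.
For the base case t = 1: h(1) = 24 = 24·(1), so 24 | h(1).
Inductive step: assume the claim holds for t = j, i.e. 24 | h(j). Then
h(j+1) − h(j) = (j+1)·(j+2)·(j+3)·(j+4) − j·(j+1)·(j+2)·(j+3) = (j+1)·(j+2)·(j+3)·[(j+4) − j] = 4·(j+1)·(j+2)·(j+3). The product of 3 consecutive integers is divisible by (3)! = 6, so h(j+1) − h(j) is divisible by 4·6 = 24. By the inductive hypothesis 24 | h(j), hence 24 | h(j+1).
By the principle of mathematical induction, the result holds for all t ≥ 1.
Therefore the largest such d is 24.

d = 24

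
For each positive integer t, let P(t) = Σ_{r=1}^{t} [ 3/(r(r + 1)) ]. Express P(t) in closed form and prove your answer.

P(t) = 3t/(t + 1)

We claim P(t) = 3t/(t + 1) for all t ≥ 1.
When t = 1: P(1) = 3/2, and the closed form gives 3/2. They agree.
For the inductive step, assume it holds for an arbitrary r ≥ 1, so P(r) = 3r/(r + 1).
Then P(r+1) = P(r) + (3/((r + 1)(r + 2))) = (3r/(r + 1)) + (3/((r + 1)(r + 2))).
Simplifying, P(r+1) = 3(r + 1)/(r + 2) = 3(r+1)/((r+1) + 1),
which is the closed form with t = r+1.
By the principle of mathematical induction, the result holds for all t ≥ 1.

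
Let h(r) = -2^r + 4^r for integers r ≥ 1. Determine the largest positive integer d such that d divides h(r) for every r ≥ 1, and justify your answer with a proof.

d = 2

Computing the first values: h(1) = 2 and h(2) = 12; gcd(2, 12) = 2, so d ≤ 2.
We prove 2 | -2^r + 4^r for all r ≥ 1 by induction on r.
Base step (r = 1): h(1) = 2 = 2·(1), so 2 | h(1).
Inductive step: assume the claim holds for r = p, i.e. 2 | h(p). Then
4^{p+1} − 2^{p+1} = 4·4^p − 2·2^p = 4·(4^p − 2^p) + (2)·2^p. The first term is divisible by 2 by the inductive hypothesis, and the second term (2)·2^p is divisible by 2 since 2 | 2. Hence 2 | h(p+1).
Hence, by induction on r, the claim holds for every r ≥ 1.
Therefore the largest such d is 2.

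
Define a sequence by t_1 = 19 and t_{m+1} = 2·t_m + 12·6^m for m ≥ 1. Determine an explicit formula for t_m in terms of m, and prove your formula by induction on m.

Computing the first terms: t_1 = 19, t_2 = 110, t_3 = 652. This suggests t_m = 2^(m - 1) + 3·6^m.
Base step (m = 1): the formula gives 19 = 19 = t_1.
Inductive step: suppose the statement holds for some p ≥ 1, so t_p = 2^(p - 1) + 3·6^p.
Then t_{p+1} = 2·t_p + 12·6^p = 2·(2^(p - 1) + 3·6^p) + 12·6^p = 2^p + 3·6^(p + 1) = 2^((p+1) - 1) + 3·6^(p+1),
which is the claimed formula at m = p+1.
By the principle of mathematical induction, the result holds for all m ≥ 1.

t_m = 2^(m - 1) + 3·6^m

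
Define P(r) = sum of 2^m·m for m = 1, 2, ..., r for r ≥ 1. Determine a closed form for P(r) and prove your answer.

We claim P(r) = 2·2^r(r - 1) + 2 for all r ≥ 1.
When r = 1: P(1) = 2, and the closed form gives 2. They agree.
Suppose the result is true for r = m, so P(m) = 2·2^m(m - 1) + 2.
Then P(m+1) = P(m) + (2^(m + 1)(m + 1)) = (2·2^m(m - 1) + 2) + (2^(m + 1)(m + 1)).
Simplifying, P(m+1) = 4·2^m·m + 2 = 2·2^(m+1)((m+1) - 1) + 2,
which is the closed form with r = m+1.
By induction, the statement is established for all r ≥ 1.

P(r) = 2·2^r(r - 1) + 2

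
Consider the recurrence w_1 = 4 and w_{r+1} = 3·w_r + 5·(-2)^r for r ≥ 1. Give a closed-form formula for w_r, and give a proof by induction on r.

w_r = -(-2)^r + 2·3^(r - 1)

Computing the first terms: w_1 = 4, w_2 = 2, w_3 = 26. This suggests w_r = -(-2)^r + 2·3^(r - 1).
For the base case r = 1: the formula gives 4 = 4 = w_1.
Inductive step: assume the claim holds for r = i, so w_i = -(-2)^i + 2·3^(i - 1).
Then w_{i+1} = 3·w_i + 5·(-2)^i = 3·(-(-2)^i + 2·3^(i - 1)) + 5·(-2)^i = -(-2)^(i + 1) + 2·3^i = -(-2)^(i+1) + 2·3^((i+1) - 1),
which is the claimed formula at r = i+1.
By the principle of mathematical induction, the result holds for all r ≥ 1.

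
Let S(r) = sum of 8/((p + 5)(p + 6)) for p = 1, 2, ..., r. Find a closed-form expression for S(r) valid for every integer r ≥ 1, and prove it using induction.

We claim S(r) = 4r/(3(r + 6)) for all r ≥ 1.
For the base case r = 1: S(1) = 4/21, and the closed form gives 4/21. They agree.
Inductive step: assume the claim holds for r = p, so S(p) = 4p/(3(p + 6)).
Then S(p+1) = S(p) + (8/((p + 6)(p + 7))) = (4p/(3(p + 6))) + (8/((p + 6)(p + 7))).
Simplifying, S(p+1) = 4(p + 1)/(3(p + 7)) = 4(p+1)/(3((p+1) + 6)),
which is the closed form with r = p+1.
This completes the induction.

S(r) = 4r/(3(r + 6))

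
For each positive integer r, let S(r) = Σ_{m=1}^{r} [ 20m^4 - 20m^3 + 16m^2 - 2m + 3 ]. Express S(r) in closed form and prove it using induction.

S(r) = r(4r^4 + 5r^3 + 2r^2 + 2r + 4)

We claim S(r) = r(4r^4 + 5r^3 + 2r^2 + 2r + 4) for all r ≥ 1.
Base step (r = 1): S(1) = 17, and the closed form gives 17. They agree.
Inductive step: suppose the statement holds for some m ≥ 1, so S(m) = m(4m^4 + 5m^3 + 2m^2 + 2m + 4).
Then S(m+1) = S(m) + (20m^4 + 60m^3 + 76m^2 + 50m + 17) = (m(4m^4 + 5m^3 + 2m^2 + 2m + 4)) + (20m^4 + 60m^3 + 76m^2 + 50m + 17).
Simplifying, S(m+1) = (m + 1)(4m^4 + 21m^3 + 41m^2 + 37m + 17) = (m+1)(4(m+1)^4 + 5(m+1)^3 + 2(m+1)^2 + 2(m+1) + 4),
which is the closed form with r = m+1.
Hence, by induction on r, the claim holds for every r ≥ 1.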